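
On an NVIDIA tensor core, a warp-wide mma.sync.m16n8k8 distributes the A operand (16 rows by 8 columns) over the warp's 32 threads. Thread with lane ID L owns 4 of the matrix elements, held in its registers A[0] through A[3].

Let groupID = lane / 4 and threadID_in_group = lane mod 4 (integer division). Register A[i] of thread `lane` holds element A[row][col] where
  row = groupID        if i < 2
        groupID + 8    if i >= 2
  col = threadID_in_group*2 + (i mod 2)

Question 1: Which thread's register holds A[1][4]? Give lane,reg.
6,0

r=1->g=1,rb=0  c=4->t=2,b0=0
L=1*4+2=6  i=0*2+0=0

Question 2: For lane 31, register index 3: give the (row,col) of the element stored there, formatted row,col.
31: g=7,t=3
[3] (7+8,3*2+1) = (15,7)

15,7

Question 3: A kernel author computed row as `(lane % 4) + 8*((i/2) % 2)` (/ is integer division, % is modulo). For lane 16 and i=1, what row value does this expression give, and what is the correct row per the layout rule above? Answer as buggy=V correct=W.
`(lane % 4) + 8*((i/2) % 2)`[16,1]->0
lane 16: g=4 (16/4), t=0 (16%4)
i=1: r=4+0=4, c=0*2+1=1
row: 0 vs 4

buggy=0 correct=4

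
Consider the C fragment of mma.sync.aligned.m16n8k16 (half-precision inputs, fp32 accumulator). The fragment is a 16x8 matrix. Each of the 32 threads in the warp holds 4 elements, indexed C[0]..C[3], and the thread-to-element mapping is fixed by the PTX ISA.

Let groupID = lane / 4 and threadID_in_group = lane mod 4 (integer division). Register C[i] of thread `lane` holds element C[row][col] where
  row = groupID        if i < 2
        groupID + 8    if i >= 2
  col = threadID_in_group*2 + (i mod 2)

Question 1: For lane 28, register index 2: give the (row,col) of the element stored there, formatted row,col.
lane 28: gr=7 (28/4), th=0 (28%4)
i=2: r=7+8=15, c=0*2+0=0

15,0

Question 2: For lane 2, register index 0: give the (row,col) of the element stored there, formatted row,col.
0,4

lane 2=>2/4=0, 2 mod 4=2
i=0  r:0+0=>0  c:2·2+0=>4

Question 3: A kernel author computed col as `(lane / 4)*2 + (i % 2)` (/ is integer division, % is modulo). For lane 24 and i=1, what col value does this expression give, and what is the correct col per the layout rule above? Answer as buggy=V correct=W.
`(lane / 4)*2 + (i % 2)`[24,1]=>13
L=24=>grp=24>>2=6, tig=24&3=0
[1]=>row 6+0=6  col 0·2+1=1
col: 13 vs 1

buggy=13 correct=1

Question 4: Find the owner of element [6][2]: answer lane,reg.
r: 6->gid=6,r8=0  c: 2->tid=1,i&1=0
L=6*4+1=25  i=0*2+0=0

25,0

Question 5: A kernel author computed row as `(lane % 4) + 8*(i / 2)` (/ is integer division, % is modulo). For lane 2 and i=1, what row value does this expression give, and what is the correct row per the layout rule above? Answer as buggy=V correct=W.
`(lane % 4) + 8*(i / 2)`[2,1]->2
lane 2->2/4=0, 2 mod 4=2
i=1  r:0+0->0  c:2·2+1->5
row: 2 vs 0

buggy=2 correct=0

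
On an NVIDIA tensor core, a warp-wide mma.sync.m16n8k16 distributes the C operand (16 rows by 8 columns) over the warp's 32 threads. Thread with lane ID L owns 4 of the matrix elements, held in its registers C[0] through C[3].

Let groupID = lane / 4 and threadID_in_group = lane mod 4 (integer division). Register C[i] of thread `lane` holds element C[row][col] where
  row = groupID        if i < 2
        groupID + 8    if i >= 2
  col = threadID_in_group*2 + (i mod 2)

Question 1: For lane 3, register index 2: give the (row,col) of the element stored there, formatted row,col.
8,6

3: gid=0,tid=3
[2] (0+8,3*2+0) = (8,6)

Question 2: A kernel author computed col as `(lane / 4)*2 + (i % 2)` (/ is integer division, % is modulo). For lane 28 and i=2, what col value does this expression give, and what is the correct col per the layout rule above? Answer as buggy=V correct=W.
`(lane / 4)*2 + (i % 2)`[28,2]⇒14
lane 28⇒28/4=7, 28 mod 4=0
i=2  r:7+8⇒15  c:2·0+0⇒0
col: 14 vs 0

buggy=14 correct=0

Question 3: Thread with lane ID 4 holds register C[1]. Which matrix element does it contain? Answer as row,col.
lane 4->4/4=1, 4 mod 4=0
i=1  r:1+0->1  c:2·0+1->1

1,1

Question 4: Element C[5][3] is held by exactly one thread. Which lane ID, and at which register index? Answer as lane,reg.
21,1

r=5⇒gr=5,Rb=0  c=3⇒th=1,odd=1
L=5*4+1=21  i=0*2+1=1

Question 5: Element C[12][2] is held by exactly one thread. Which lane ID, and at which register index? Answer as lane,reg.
r=12→G=4,rhi=1  c=2→T=1,p=0
L=4*4+1=17  i=1*2+0=2

17,2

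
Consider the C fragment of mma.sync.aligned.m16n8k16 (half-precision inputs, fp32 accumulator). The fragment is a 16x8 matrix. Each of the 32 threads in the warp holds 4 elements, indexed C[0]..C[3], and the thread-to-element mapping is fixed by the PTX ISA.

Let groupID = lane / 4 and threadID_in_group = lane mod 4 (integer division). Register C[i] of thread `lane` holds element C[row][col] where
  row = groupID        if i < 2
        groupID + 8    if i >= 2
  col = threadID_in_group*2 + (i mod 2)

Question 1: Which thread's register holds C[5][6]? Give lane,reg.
23,0

r=5->g=5,rb=0  c=6->t=3,b0=0
L=5*4+3=23  i=0*2+0=0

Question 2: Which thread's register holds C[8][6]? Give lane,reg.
3,2

r: 8->gid=0,r8=1  c: 6->tid=3,i&1=0
L=0*4+3=3  i=1*2+0=2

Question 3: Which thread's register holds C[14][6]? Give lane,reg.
27,2

r:14=>grp=6,rB=1  c:6=>tig=3,lo=0
L=6*4+3=27  i=1*2+0=2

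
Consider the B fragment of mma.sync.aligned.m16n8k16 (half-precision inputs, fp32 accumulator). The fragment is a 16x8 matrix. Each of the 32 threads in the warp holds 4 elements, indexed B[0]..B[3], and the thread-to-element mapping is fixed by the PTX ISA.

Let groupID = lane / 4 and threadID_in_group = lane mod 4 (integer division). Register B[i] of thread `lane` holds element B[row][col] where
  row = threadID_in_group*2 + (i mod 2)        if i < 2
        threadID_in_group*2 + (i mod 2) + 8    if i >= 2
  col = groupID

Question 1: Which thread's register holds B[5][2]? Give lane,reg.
10,1

c=2->g=2  r=5->rb=0,t=2,b0=1
L=2*4+2=10  i=0*2+1=1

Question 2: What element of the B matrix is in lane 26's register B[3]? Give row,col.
13,6

26: grp=6,tig=2
[3] (2*2+1+8,6) = (13,6)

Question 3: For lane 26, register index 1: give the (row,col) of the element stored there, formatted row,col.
5,6

lane 26=>26/4=6, 26 mod 4=2
i=1  r:2·2+1+0=>5  c:6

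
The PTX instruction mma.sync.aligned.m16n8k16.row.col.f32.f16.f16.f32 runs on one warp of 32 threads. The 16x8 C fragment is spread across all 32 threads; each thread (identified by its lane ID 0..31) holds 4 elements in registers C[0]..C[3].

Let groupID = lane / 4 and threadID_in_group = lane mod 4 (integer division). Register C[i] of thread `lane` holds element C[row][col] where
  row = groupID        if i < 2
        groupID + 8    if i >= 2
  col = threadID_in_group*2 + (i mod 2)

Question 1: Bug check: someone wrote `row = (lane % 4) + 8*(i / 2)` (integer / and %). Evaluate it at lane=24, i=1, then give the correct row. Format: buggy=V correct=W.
`(lane % 4) + 8*(i / 2)`[24,1]⇒0
lane 24: gr=6 (24/4), th=0 (24%4)
i=1: r=6+0=6, c=0*2+1=1
row: 0 vs 6

buggy=0 correct=6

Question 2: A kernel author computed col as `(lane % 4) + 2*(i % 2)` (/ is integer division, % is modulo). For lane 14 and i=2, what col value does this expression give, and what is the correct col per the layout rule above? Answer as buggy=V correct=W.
buggy=2 correct=4

`(lane % 4) + 2*(i % 2)`[14,2]→2
14: G=3,T=2
[2] (3+8,2*2+0) = (11,4)
col: 2 vs 4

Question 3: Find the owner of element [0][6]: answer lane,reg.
3,0

r:0=>grp=0,rB=0  c:6=>tig=3,lo=0
L=0*4+3=3  i=0*2+0=0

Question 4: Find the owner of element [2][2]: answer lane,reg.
r:2=>grp=2,rB=0  c:2=>tig=1,lo=0
L=2*4+1=9  i=0*2+0=0

9,0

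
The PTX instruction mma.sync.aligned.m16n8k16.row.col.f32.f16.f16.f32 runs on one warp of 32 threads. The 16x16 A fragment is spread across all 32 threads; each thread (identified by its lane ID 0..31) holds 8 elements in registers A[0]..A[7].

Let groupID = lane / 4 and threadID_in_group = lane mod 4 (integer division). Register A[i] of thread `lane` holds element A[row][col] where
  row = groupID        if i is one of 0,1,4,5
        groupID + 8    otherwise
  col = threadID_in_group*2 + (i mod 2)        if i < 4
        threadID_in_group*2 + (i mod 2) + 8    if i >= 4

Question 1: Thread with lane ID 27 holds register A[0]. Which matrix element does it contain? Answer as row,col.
lane 27→27/4=6, 27 mod 4=3
i=0  r:6+0→6  c:2·3+0+0→6

6,6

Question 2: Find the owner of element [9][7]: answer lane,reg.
r:9=>grp=1,rB=1  c:7=>cB=0,tig=3,lo=1
L=1*4+3=7  i=0*4+1*2+1=3

7,3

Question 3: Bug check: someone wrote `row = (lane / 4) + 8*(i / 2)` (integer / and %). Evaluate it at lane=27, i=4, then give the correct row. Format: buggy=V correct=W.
buggy=22 correct=6

`(lane / 4) + 8*(i / 2)`[27,4]⇒22
27: gr=6,th=3
[4] (6+0,3*2+0+8) = (6,14)
row: 22 vs 6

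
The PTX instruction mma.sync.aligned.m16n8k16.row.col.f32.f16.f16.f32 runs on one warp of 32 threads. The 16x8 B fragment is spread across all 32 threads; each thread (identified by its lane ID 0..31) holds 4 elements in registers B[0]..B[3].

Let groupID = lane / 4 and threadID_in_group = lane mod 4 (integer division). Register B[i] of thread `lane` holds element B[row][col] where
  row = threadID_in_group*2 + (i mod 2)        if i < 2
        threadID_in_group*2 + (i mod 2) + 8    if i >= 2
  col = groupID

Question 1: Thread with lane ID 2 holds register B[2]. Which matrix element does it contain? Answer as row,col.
12,0

lane 2->2/4=0, 2 mod 4=2
i=2  r:2·2+0+8->12  c:0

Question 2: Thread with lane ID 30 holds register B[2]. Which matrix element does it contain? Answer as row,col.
12,7

L=30->g=30>>2=7, t=30&3=2
[2]->row 2·2+0+8=12  col g=7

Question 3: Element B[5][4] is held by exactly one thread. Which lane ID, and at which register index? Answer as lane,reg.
18,1

c=4⇒gr=4  r=5⇒Rb=0,th=2,odd=1
L=4*4+2=18  i=0*2+1=1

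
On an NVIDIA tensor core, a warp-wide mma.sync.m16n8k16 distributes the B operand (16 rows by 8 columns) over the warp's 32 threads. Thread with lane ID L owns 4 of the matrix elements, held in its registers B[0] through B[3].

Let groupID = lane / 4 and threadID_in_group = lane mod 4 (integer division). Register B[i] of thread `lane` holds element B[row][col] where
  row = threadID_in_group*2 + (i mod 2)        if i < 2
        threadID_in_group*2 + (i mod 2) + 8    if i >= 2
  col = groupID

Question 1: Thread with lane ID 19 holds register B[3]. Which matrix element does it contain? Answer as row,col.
lane 19⇒19/4=4, 19 mod 4=3
i=3  r:2·3+1+8⇒15  c:4

15,4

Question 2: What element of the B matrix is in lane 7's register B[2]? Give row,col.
14,1

lane 7: g=1 (7/4), t=3 (7%4)
i=2: r=3*2+0+8=14, c=g=1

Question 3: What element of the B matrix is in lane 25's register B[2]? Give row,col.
10,6

lane 25: gid=6 (25/4), tid=1 (25%4)
i=2: r=1*2+0+8=10, c=gid=6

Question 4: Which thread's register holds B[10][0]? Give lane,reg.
c:0=>grp=0  r:10=>rB=1,tig=1,lo=0
L=0*4+1=1  i=1*2+0=2

1,2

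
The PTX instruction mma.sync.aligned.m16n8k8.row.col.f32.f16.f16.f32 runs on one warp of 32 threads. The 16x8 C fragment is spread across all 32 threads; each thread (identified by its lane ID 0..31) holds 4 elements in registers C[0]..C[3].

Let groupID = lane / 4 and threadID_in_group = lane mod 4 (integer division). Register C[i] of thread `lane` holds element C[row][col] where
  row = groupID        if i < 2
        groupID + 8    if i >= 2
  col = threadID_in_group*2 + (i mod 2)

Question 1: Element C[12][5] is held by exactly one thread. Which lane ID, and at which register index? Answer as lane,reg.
r=12⇒gr=4,Rb=1  c=5⇒th=2,odd=1
L=4*4+2=18  i=1*2+1=3

18,3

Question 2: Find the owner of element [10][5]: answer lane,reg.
10,3

r=10→G=2,rhi=1  c=5→T=2,p=1
L=2*4+2=10  i=1*2+1=3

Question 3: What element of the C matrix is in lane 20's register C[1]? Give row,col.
5,1

lane 20→20/4=5, 20 mod 4=0
i=1  r:5+0→5  c:2·0+1→1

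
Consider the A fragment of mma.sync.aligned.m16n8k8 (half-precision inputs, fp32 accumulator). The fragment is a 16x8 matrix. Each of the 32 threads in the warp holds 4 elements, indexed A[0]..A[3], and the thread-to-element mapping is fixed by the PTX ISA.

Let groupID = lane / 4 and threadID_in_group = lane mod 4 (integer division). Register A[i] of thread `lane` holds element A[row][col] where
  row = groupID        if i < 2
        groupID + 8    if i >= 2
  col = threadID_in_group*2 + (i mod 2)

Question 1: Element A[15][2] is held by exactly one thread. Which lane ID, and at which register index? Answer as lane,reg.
r=15→G=7,rhi=1  c=2→T=1,p=0
L=7*4+1=29  i=1*2+0=2

29,2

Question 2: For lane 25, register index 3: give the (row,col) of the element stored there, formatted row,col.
14,3

lane 25: G=6 (25/4), T=1 (25%4)
i=3: r=6+8=14, c=1*2+1=3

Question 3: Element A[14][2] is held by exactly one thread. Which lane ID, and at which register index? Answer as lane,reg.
r=14→G=6,rhi=1  c=2→T=1,p=0
L=6*4+1=25  i=1*2+0=2

25,2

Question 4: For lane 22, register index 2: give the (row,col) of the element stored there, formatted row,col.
lane 22: grp=5 (22/4), tig=2 (22%4)
i=2: r=5+8=13, c=2*2+0=4

13,4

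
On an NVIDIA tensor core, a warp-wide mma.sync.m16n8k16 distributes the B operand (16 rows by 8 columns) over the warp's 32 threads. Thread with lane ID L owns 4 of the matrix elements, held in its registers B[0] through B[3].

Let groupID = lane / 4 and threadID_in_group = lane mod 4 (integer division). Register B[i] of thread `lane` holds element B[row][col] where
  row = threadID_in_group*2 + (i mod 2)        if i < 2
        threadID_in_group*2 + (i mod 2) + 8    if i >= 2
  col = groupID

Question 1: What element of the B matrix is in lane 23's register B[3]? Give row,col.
15,5

L=23=>grp=23>>2=5, tig=23&3=3
[3]=>row 3·2+1+8=15  col grp=5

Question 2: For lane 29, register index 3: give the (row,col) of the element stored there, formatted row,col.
11,7

lane 29: g=7 (29/4), t=1 (29%4)
i=3: r=1*2+1+8=11, c=g=7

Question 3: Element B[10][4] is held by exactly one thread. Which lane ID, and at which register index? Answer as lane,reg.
17,2

c=4→G=4  r=10→rhi=1,T=1,p=0
L=4*4+1=17  i=1*2+0=2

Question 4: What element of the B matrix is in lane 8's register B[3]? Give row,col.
8: G=2,T=0
[3] (0*2+1+8,2) = (9,2)

9,2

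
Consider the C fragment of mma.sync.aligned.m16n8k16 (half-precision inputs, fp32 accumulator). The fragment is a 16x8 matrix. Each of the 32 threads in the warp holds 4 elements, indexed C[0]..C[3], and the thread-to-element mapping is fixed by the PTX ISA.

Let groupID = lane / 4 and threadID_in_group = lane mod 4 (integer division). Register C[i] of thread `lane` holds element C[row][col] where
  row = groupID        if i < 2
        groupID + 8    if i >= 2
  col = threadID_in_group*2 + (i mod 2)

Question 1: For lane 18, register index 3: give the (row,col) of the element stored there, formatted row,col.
12,5

L=18→G=18>>2=4, T=18&3=2
[3]→row 4+8=12  col 2·2+1=5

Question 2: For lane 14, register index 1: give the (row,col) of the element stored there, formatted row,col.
3,5

lane 14→14/4=3, 14 mod 4=2
i=1  r:3+0→3  c:2·2+1→5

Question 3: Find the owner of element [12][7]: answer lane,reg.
r: 12->gid=4,r8=1  c: 7->tid=3,i&1=1
L=4*4+3=19  i=1*2+1=3

19,3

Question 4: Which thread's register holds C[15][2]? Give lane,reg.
r=15->g=7,rb=1  c=2->t=1,b0=0
L=7*4+1=29  i=1*2+0=2

29,2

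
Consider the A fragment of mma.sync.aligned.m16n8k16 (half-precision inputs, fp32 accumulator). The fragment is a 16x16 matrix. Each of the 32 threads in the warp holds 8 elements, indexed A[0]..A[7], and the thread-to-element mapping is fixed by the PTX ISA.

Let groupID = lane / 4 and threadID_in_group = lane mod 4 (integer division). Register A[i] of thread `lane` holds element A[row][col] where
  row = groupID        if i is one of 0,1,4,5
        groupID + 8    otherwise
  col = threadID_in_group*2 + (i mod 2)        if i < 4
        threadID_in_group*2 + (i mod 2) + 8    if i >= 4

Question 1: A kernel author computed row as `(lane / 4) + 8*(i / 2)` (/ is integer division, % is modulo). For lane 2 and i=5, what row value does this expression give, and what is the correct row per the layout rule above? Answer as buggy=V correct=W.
`(lane / 4) + 8*(i / 2)`[2,5]→16
L=2→G=2>>2=0, T=2&3=2
[5]→row 0+0=0  col 2·2+1+8=13
row: 16 vs 0

buggy=16 correct=0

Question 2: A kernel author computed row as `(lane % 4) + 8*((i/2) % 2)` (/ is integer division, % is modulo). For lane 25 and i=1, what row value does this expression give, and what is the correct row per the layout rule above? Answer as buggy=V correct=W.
buggy=1 correct=6

`(lane % 4) + 8*((i/2) % 2)`[25,1]->1
lane 25->25/4=6, 25 mod 4=1
i=1  r:6+0->6  c:2·1+1+0->3
row: 1 vs 6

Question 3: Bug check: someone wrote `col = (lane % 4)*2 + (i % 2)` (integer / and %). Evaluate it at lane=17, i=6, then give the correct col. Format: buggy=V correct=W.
buggy=2 correct=10

`(lane % 4)*2 + (i % 2)`[17,6]⇒2
lane 17⇒17/4=4, 17 mod 4=1
i=6  r:4+8⇒12  c:2·1+0+8⇒10
col: 2 vs 10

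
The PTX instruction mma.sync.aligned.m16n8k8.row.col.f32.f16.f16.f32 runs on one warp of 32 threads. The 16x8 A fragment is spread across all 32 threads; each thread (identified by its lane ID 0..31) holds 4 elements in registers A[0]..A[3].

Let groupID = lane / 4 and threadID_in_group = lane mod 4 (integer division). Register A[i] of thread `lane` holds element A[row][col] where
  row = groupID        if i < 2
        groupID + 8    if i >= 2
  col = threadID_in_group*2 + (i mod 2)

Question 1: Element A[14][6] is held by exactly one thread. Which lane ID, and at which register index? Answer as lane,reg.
27,2

r=14⇒gr=6,Rb=1  c=6⇒th=3,odd=0
L=6*4+3=27  i=1*2+0=2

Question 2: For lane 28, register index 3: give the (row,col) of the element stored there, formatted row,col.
lane 28→28/4=7, 28 mod 4=0
i=3  r:7+8→15  c:2·0+1→1

15,1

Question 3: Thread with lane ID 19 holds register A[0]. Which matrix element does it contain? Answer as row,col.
lane 19->19/4=4, 19 mod 4=3
i=0  r:4+0->4  c:2·3+0->6

4,6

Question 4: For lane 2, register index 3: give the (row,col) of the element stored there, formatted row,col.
8,5

L=2=>grp=2>>2=0, tig=2&3=2
[3]=>row 0+8=8  col 2·2+1=5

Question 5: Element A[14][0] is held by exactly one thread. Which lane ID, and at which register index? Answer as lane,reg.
r=14⇒gr=6,Rb=1  c=0⇒th=0,odd=0
L=6*4+0=24  i=1*2+0=2

24,2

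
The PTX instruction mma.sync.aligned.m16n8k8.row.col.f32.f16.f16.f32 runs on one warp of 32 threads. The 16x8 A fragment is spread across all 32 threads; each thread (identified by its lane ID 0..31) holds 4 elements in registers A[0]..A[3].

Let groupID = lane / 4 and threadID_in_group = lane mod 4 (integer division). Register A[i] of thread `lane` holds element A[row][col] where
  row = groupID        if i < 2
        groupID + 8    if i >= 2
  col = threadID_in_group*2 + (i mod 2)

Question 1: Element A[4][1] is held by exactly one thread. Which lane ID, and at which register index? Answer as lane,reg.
16,1

r: 4->gid=4,r8=0  c: 1->tid=0,i&1=1
L=4*4+0=16  i=0*2+1=1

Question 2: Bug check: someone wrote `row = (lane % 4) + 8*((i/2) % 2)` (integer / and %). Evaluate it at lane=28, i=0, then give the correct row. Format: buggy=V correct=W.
`(lane % 4) + 8*((i/2) % 2)`[28,0]->0
lane 28->28/4=7, 28 mod 4=0
i=0  r:7+0->7  c:2·0+0->0
row: 0 vs 7

buggy=0 correct=7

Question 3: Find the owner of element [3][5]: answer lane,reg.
14,1

r:3=>grp=3,rB=0  c:5=>tig=2,lo=1
L=3*4+2=14  i=0*2+1=1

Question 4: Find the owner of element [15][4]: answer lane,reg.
30,2

r=15→G=7,rhi=1  c=4→T=2,p=0
L=7*4+2=30  i=1*2+0=2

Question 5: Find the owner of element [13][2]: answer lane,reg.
r=13⇒gr=5,Rb=1  c=2⇒th=1,odd=0
L=5*4+1=21  i=1*2+0=2

21,2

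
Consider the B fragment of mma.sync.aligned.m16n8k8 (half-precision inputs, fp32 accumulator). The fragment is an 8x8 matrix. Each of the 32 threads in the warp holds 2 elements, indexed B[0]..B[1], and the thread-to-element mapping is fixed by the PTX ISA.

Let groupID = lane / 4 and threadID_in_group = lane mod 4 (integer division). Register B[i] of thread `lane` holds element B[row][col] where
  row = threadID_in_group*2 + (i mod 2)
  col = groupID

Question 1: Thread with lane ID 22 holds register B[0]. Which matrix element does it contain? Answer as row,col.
lane 22: G=5 (22/4), T=2 (22%4)
i=0: r=2*2+0=4, c=G=5

4,5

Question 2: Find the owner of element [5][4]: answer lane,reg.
c=4->g=4  r=5->t=2,b0=1
L=4*4+2=18  i=1=1

18,1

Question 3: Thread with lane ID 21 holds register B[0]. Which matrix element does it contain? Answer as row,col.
2,5

21: grp=5,tig=1
[0] (1*2+0,5) = (2,5)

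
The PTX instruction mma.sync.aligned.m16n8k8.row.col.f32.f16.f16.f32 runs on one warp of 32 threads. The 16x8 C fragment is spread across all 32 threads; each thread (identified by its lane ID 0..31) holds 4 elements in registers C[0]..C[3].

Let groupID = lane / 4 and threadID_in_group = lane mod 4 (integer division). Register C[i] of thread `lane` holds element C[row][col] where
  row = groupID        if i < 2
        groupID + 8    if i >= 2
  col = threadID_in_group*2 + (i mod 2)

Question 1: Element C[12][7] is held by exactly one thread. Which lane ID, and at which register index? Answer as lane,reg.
r:12=>grp=4,rB=1  c:7=>tig=3,lo=1
L=4*4+3=19  i=1*2+1=3

19,3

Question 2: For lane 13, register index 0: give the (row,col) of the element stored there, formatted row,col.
3,2

lane 13->13/4=3, 13 mod 4=1
i=0  r:3+0->3  c:2·1+0->2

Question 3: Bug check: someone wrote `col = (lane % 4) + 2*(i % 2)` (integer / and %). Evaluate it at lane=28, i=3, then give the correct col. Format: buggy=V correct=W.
buggy=2 correct=1

`(lane % 4) + 2*(i % 2)`[28,3]->2
28: g=7,t=0
[3] (7+8,0*2+1) = (15,1)
col: 2 vs 1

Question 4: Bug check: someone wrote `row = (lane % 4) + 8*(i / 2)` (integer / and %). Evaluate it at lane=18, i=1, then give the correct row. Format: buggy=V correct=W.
buggy=2 correct=4

`(lane % 4) + 8*(i / 2)`[18,1]->2
18: gid=4,tid=2
[1] (4+0,2*2+1) = (4,5)
row: 2 vs 4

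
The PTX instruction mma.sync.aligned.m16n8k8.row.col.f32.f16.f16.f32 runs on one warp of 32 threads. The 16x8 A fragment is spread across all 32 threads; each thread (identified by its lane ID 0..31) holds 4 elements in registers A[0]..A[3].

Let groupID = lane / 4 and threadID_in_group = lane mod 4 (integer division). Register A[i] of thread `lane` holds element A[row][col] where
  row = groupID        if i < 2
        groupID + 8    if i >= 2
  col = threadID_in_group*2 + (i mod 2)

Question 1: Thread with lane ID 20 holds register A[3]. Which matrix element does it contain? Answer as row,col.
L=20->gid=20>>2=5, tid=20&3=0
[3]->row 5+8=13  col 0·2+1=1

13,1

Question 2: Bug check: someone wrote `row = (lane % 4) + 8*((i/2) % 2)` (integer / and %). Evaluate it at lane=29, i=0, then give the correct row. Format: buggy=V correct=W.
`(lane % 4) + 8*((i/2) % 2)`[29,0]⇒1
L=29⇒gr=29>>2=7, th=29&3=1
[0]⇒row 7+0=7  col 1·2+0=2
row: 1 vs 7

buggy=1 correct=7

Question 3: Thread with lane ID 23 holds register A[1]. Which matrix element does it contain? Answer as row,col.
5,7

lane 23→23/4=5, 23 mod 4=3
i=1  r:5+0→5  c:2·3+1→7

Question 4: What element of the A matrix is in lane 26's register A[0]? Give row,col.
lane 26→26/4=6, 26 mod 4=2
i=0  r:6+0→6  c:2·2+0→4

6,4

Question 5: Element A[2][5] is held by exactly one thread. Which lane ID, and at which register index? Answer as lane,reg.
r:2=>grp=2,rB=0  c:5=>tig=2,lo=1
L=2*4+2=10  i=0*2+1=1

10,1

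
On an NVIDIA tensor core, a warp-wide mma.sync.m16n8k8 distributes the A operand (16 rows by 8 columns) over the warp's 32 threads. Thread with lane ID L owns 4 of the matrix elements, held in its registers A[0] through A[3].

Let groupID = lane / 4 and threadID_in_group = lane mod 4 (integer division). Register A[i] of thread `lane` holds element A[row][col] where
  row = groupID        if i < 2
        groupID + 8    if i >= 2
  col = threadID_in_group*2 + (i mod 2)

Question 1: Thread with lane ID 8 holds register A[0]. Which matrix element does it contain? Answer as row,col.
2,0

8: gid=2,tid=0
[0] (2+0,0*2+0) = (2,0)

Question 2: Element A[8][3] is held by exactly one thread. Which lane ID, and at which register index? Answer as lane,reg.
1,3

r=8⇒gr=0,Rb=1  c=3⇒th=1,odd=1
L=0*4+1=1  i=1*2+1=3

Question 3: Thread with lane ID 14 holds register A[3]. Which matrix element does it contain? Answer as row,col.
lane 14=>14/4=3, 14 mod 4=2
i=3  r:3+8=>11  c:2·2+1=>5

11,5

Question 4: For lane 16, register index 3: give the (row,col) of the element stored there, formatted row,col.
12,1

L=16=>grp=16>>2=4, tig=16&3=0
[3]=>row 4+8=12  col 0·2+1=1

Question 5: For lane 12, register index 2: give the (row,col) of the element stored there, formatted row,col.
12: gr=3,th=0
[2] (3+8,0*2+0) = (11,0)

11,0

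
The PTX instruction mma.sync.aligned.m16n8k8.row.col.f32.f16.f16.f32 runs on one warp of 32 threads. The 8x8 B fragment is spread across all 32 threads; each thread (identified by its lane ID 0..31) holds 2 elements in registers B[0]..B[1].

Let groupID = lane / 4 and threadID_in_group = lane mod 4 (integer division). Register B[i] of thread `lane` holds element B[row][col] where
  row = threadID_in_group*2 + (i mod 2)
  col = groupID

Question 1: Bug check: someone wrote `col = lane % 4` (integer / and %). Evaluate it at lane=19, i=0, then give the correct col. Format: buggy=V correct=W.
`lane % 4`[19,0]->3
lane 19: gid=4 (19/4), tid=3 (19%4)
i=0: r=3*2+0=6, c=gid=4
col: 3 vs 4

buggy=3 correct=4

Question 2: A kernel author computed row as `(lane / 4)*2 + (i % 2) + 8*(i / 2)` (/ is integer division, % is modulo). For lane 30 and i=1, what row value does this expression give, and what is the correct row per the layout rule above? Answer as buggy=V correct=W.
`(lane / 4)*2 + (i % 2) + 8*(i / 2)`[30,1]->15
30: g=7,t=2
[1] (2*2+1,7) = (5,7)
row: 15 vs 5

buggy=15 correct=5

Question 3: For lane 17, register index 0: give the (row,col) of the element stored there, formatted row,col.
2,4

17: gid=4,tid=1
[0] (1*2+0,4) = (2,4)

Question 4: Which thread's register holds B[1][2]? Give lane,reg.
c=2→G=2  r=1→T=0,p=1
L=2*4+0=8  i=1=1

8,1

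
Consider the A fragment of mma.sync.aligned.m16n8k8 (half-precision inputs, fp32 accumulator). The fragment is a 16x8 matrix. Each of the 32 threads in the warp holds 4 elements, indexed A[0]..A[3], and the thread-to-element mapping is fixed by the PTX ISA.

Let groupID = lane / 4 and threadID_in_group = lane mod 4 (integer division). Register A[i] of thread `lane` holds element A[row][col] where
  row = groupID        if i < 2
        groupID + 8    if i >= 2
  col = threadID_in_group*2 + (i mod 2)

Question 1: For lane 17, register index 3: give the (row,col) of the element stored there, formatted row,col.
L=17->g=17>>2=4, t=17&3=1
[3]->row 4+8=12  col 1·2+1=3

12,3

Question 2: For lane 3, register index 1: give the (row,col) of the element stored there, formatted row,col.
0,7

lane 3: G=0 (3/4), T=3 (3%4)
i=1: r=0+0=0, c=3*2+1=7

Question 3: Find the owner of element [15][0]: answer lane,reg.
28,2

r: 15->gid=7,r8=1  c: 0->tid=0,i&1=0
L=7*4+0=28  i=1*2+0=2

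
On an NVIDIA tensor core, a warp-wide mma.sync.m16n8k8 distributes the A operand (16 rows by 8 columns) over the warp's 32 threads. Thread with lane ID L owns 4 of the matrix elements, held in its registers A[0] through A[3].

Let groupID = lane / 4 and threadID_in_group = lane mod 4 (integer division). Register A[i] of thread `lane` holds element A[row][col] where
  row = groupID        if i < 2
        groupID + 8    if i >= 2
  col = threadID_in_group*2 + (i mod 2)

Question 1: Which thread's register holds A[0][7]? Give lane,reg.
r=0->g=0,rb=0  c=7->t=3,b0=1
L=0*4+3=3  i=0*2+1=1

3,1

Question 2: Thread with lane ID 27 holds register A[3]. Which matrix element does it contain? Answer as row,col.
14,7

lane 27: gid=6 (27/4), tid=3 (27%4)
i=3: r=6+8=14, c=3*2+1=7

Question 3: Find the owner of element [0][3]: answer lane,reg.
1,1

r: 0->gid=0,r8=0  c: 3->tid=1,i&1=1
L=0*4+1=1  i=0*2+1=1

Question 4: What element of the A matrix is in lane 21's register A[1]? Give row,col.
5,3

lane 21→21/4=5, 21 mod 4=1
i=1  r:5+0→5  c:2·1+1→3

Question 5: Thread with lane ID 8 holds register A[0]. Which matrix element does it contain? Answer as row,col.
2,0

8: g=2,t=0
[0] (2+0,0*2+0) = (2,0)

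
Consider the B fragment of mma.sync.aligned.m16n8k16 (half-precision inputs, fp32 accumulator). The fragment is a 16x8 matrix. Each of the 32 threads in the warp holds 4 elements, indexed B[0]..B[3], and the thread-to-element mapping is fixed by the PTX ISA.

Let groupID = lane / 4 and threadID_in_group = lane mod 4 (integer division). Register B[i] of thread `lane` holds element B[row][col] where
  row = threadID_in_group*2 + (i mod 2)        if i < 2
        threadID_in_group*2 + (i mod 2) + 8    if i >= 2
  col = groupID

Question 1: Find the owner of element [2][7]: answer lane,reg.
c:7=>grp=7  r:2=>rB=0,tig=1,lo=0
L=7*4+1=29  i=0*2+0=0

29,0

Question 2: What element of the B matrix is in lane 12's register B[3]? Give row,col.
9,3

12: gid=3,tid=0
[3] (0*2+1+8,3) = (9,3)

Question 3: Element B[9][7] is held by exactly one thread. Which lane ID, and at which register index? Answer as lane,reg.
c=7⇒gr=7  r=9⇒Rb=1,th=0,odd=1
L=7*4+0=28  i=1*2+1=3

28,3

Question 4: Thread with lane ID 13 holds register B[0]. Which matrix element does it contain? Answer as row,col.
2,3

13: grp=3,tig=1
[0] (1*2+0+0,3) = (2,3)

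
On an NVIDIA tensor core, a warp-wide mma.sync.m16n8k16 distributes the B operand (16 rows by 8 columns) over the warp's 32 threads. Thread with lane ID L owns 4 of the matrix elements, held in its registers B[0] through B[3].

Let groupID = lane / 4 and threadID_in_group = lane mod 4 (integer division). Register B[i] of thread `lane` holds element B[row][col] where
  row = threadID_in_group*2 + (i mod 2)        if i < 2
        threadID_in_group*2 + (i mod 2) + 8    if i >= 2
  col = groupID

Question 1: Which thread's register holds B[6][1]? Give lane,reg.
c:1=>grp=1  r:6=>rB=0,tig=3,lo=0
L=1*4+3=7  i=0*2+0=0

7,0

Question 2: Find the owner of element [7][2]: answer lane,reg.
c=2⇒gr=2  r=7⇒Rb=0,th=3,odd=1
L=2*4+3=11  i=0*2+1=1

11,1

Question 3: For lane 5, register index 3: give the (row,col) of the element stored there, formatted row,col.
11,1

lane 5: G=1 (5/4), T=1 (5%4)
i=3: r=1*2+1+8=11, c=G=1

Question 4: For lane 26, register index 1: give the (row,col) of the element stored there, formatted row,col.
26: gid=6,tid=2
[1] (2*2+1+0,6) = (5,6)

5,6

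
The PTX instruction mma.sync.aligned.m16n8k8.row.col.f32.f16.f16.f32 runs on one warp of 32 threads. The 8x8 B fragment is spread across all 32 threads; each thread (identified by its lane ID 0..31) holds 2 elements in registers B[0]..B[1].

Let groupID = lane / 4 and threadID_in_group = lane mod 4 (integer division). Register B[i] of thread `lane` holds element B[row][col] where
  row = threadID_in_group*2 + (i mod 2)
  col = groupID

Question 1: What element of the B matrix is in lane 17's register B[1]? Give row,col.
3,4

L=17⇒gr=17>>2=4, th=17&3=1
[1]⇒row 1·2+1=3  col gr=4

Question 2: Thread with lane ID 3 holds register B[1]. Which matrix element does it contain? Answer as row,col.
7,0

L=3→G=3>>2=0, T=3&3=3
[1]→row 3·2+1=7  col G=0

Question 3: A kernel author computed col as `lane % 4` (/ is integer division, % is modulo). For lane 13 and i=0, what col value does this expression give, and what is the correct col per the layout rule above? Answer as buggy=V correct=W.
`lane % 4`[13,0]⇒1
13: gr=3,th=1
[0] (1*2+0,3) = (2,3)
col: 1 vs 3

buggy=1 correct=3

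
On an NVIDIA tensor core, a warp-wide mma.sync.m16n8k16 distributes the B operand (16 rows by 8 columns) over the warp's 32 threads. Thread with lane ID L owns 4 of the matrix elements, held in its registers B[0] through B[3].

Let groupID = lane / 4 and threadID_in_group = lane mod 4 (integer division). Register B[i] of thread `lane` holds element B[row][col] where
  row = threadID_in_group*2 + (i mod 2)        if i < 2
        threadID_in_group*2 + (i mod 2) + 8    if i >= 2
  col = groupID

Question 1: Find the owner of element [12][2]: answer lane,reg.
10,2

c=2⇒gr=2  r=12⇒Rb=1,th=2,odd=0
L=2*4+2=10  i=1*2+0=2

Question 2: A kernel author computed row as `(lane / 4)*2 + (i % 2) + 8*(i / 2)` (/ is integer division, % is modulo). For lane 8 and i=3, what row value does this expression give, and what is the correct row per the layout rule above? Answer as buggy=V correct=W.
buggy=13 correct=9

`(lane / 4)*2 + (i % 2) + 8*(i / 2)`[8,3]->13
8: gid=2,tid=0
[3] (0*2+1+8,2) = (9,2)
row: 13 vs 9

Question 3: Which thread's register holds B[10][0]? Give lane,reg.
c=0->g=0  r=10->rb=1,t=1,b0=0
L=0*4+1=1  i=1*2+0=2

1,2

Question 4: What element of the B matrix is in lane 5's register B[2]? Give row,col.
10,1

lane 5: gr=1 (5/4), th=1 (5%4)
i=2: r=1*2+0+8=10, c=gr=1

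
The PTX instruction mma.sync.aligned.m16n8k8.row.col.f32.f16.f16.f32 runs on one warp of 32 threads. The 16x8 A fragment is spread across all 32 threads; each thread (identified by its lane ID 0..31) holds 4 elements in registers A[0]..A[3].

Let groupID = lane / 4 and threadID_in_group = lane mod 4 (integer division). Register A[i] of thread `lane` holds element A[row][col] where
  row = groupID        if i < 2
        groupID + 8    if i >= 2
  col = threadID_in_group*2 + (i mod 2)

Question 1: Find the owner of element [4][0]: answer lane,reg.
16,0

r=4⇒gr=4,Rb=0  c=0⇒th=0,odd=0
L=4*4+0=16  i=0*2+0=0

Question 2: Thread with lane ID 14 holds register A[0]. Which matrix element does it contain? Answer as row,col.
3,4

L=14→G=14>>2=3, T=14&3=2
[0]→row 3+0=3  col 2·2+0=4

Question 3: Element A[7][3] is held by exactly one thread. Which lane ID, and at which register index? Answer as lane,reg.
29,1

r=7→G=7,rhi=0  c=3→T=1,p=1
L=7*4+1=29  i=0*2+1=1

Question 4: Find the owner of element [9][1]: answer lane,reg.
4,3

r=9→G=1,rhi=1  c=1→T=0,p=1
L=1*4+0=4  i=1*2+1=3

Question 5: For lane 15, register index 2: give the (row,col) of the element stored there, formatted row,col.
lane 15: g=3 (15/4), t=3 (15%4)
i=2: r=3+8=11, c=3*2+0=6

11,6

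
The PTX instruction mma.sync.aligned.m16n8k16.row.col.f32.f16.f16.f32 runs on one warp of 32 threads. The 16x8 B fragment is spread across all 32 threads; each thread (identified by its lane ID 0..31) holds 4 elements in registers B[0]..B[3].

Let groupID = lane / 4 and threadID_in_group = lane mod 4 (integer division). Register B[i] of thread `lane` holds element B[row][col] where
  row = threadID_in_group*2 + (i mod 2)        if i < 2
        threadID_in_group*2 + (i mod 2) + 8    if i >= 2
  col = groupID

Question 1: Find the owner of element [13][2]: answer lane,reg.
c: 2->gid=2  r: 13->r8=1,tid=2,i&1=1
L=2*4+2=10  i=1*2+1=3

10,3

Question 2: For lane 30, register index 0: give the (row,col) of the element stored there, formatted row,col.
L=30->gid=30>>2=7, tid=30&3=2
[0]->row 2·2+0+0=4  col gid=7

4,7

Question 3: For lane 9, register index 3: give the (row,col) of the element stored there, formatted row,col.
11,2

lane 9: gid=2 (9/4), tid=1 (9%4)
i=3: r=1*2+1+8=11, c=gid=2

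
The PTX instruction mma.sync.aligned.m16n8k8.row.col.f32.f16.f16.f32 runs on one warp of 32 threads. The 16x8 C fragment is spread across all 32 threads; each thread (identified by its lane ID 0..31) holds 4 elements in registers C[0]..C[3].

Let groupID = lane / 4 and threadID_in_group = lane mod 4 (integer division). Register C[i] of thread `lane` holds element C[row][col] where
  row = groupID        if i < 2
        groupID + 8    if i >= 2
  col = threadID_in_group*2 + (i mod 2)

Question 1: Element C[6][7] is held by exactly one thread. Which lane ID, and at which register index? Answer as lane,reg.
r=6→G=6,rhi=0  c=7→T=3,p=1
L=6*4+3=27  i=0*2+1=1

27,1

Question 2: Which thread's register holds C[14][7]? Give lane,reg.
27,3

r: 14->gid=6,r8=1  c: 7->tid=3,i&1=1
L=6*4+3=27  i=1*2+1=3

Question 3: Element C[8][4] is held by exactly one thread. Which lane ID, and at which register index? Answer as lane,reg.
r:8=>grp=0,rB=1  c:4=>tig=2,lo=0
L=0*4+2=2  i=1*2+0=2

2,2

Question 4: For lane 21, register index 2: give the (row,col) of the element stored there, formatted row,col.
13,2

21: g=5,t=1
[2] (5+8,1*2+0) = (13,2)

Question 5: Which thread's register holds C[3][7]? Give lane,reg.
r=3⇒gr=3,Rb=0  c=7⇒th=3,odd=1
L=3*4+3=15  i=0*2+1=1

15,1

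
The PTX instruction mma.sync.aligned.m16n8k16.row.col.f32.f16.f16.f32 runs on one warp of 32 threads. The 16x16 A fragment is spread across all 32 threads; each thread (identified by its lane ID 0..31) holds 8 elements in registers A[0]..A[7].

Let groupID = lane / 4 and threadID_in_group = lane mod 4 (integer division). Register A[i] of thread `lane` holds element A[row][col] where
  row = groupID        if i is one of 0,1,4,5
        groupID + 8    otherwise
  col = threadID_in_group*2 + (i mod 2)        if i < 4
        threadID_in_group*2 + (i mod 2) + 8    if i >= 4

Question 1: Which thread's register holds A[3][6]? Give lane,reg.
r=3->g=3,rb=0  c=6->cb=0,t=3,b0=0
L=3*4+3=15  i=0*4+0*2+0=0

15,0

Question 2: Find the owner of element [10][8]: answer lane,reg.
8,6

r=10->g=2,rb=1  c=8->cb=1,t=0,b0=0
L=2*4+0=8  i=1*4+1*2+0=6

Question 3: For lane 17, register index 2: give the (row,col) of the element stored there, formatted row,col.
lane 17⇒17/4=4, 17 mod 4=1
i=2  r:4+8⇒12  c:2·1+0+0⇒2

12,2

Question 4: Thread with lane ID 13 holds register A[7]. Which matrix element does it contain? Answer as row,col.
13: gr=3,th=1
[7] (3+8,1*2+1+8) = (11,11)

11,11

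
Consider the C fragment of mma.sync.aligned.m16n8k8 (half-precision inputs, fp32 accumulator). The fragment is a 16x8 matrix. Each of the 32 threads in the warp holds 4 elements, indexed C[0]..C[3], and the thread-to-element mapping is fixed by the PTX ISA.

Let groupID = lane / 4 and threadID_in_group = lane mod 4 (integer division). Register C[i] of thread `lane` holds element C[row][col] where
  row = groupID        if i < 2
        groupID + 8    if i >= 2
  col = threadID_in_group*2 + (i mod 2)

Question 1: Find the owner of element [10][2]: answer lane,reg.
9,2

r=10→G=2,rhi=1  c=2→T=1,p=0
L=2*4+1=9  i=1*2+0=2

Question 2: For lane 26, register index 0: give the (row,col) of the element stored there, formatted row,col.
26: gid=6,tid=2
[0] (6+0,2*2+0) = (6,4)

6,4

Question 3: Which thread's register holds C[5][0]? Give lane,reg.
20,0

r=5⇒gr=5,Rb=0  c=0⇒th=0,odd=0
L=5*4+0=20  i=0*2+0=0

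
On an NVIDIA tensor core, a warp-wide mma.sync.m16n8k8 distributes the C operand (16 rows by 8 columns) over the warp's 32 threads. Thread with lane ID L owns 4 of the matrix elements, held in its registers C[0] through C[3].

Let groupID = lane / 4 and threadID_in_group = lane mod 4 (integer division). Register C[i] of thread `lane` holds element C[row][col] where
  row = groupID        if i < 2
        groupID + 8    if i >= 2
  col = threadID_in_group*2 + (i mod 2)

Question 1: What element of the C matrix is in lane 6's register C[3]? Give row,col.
9,5

lane 6: G=1 (6/4), T=2 (6%4)
i=3: r=1+8=9, c=2*2+1=5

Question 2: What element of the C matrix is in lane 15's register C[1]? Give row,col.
lane 15: G=3 (15/4), T=3 (15%4)
i=1: r=3+0=3, c=3*2+1=7

3,7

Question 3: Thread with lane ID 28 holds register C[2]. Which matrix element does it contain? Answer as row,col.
lane 28→28/4=7, 28 mod 4=0
i=2  r:7+8→15  c:2·0+0→0

15,0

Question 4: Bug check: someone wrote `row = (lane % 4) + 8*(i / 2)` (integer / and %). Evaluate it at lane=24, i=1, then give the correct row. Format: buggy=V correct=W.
`(lane % 4) + 8*(i / 2)`[24,1]->0
lane 24->24/4=6, 24 mod 4=0
i=1  r:6+0->6  c:2·0+1->1
row: 0 vs 6

buggy=0 correct=6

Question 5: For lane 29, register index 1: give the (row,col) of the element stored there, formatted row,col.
lane 29: g=7 (29/4), t=1 (29%4)
i=1: r=7+0=7, c=1*2+1=3

7,3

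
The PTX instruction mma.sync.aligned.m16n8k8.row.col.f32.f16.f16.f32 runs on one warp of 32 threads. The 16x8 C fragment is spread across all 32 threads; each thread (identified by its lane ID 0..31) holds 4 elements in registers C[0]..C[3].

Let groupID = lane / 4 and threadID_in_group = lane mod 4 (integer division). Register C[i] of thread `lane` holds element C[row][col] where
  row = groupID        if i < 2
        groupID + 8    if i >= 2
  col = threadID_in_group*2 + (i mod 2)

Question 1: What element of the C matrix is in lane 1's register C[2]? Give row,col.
L=1→G=1>>2=0, T=1&3=1
[2]→row 0+8=8  col 1·2+0=2

8,2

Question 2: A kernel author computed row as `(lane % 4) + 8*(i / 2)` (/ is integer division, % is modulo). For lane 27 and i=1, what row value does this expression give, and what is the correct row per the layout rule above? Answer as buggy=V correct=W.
`(lane % 4) + 8*(i / 2)`[27,1]=>3
L=27=>grp=27>>2=6, tig=27&3=3
[1]=>row 6+0=6  col 3·2+1=7
row: 3 vs 6

buggy=3 correct=6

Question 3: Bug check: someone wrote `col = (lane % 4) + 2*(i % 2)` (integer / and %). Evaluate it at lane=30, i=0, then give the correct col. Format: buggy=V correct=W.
buggy=2 correct=4

`(lane % 4) + 2*(i % 2)`[30,0]=>2
lane 30=>30/4=7, 30 mod 4=2
i=0  r:7+0=>7  c:2·2+0=>4
col: 2 vs 4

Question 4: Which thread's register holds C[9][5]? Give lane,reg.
6,3

r=9⇒gr=1,Rb=1  c=5⇒th=2,odd=1
L=1*4+2=6  i=1*2+1=3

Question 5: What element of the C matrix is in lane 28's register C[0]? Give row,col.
7,0

L=28->gid=28>>2=7, tid=28&3=0
[0]->row 7+0=7  col 0·2+0=0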